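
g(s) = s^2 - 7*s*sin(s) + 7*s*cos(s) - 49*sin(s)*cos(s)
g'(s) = -7*s*sin(s) - 7*s*cos(s) + 2*s + 49*sin(s)^2 - 7*sin(s) - 49*cos(s)^2 + 7*cos(s)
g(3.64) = -17.52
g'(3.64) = 12.43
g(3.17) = -12.89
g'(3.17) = -26.57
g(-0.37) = 13.31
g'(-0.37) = -26.39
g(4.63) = 47.05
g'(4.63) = 98.96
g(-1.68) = -12.89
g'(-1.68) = 37.70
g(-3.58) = 64.98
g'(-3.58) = -59.86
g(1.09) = -22.14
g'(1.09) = 16.96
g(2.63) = 2.77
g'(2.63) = -22.74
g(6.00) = 101.21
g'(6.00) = -49.26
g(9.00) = 16.03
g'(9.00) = 7.82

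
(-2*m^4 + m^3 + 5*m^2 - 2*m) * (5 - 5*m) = 10*m^5 - 15*m^4 - 20*m^3 + 35*m^2 - 10*m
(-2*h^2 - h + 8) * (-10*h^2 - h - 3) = 20*h^4 + 12*h^3 - 73*h^2 - 5*h - 24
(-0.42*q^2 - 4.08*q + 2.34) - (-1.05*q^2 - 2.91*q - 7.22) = 0.63*q^2 - 1.17*q + 9.56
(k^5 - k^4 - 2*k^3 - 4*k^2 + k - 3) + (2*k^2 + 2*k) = k^5 - k^4 - 2*k^3 - 2*k^2 + 3*k - 3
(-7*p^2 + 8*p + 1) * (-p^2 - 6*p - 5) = 7*p^4 + 34*p^3 - 14*p^2 - 46*p - 5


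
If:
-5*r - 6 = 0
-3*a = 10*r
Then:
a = 4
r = -6/5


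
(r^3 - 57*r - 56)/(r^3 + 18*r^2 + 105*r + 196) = (r^2 - 7*r - 8)/(r^2 + 11*r + 28)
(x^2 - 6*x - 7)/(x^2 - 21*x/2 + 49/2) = 2*(x + 1)/(2*x - 7)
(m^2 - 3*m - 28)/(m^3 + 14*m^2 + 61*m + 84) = (m - 7)/(m^2 + 10*m + 21)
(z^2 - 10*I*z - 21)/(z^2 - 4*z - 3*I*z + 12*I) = (z - 7*I)/(z - 4)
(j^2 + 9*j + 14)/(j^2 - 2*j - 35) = (j^2 + 9*j + 14)/(j^2 - 2*j - 35)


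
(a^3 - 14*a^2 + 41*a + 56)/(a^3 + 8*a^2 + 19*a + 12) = (a^2 - 15*a + 56)/(a^2 + 7*a + 12)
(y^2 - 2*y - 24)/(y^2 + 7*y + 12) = (y - 6)/(y + 3)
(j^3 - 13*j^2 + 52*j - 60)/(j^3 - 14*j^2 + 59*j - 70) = (j - 6)/(j - 7)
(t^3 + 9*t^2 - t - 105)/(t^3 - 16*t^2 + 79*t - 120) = (t^2 + 12*t + 35)/(t^2 - 13*t + 40)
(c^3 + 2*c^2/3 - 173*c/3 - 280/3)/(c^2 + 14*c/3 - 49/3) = (3*c^2 - 19*c - 40)/(3*c - 7)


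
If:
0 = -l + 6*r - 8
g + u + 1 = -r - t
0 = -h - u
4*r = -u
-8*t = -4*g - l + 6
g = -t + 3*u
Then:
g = 3/5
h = 4/15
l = -38/5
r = 1/15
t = -7/5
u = -4/15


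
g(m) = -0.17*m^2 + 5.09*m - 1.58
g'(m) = 5.09 - 0.34*m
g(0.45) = 0.68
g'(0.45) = 4.94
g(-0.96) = -6.62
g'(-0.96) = 5.42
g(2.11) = 8.40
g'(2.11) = 4.37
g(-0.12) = -2.19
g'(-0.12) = 5.13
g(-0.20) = -2.60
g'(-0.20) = 5.16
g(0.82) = 2.48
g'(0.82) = 4.81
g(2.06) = 8.18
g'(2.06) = 4.39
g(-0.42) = -3.75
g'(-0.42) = 5.23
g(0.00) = -1.58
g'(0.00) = 5.09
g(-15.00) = -116.18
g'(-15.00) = 10.19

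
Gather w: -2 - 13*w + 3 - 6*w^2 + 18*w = -6*w^2 + 5*w + 1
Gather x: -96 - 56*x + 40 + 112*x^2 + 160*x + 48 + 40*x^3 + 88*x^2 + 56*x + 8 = 40*x^3 + 200*x^2 + 160*x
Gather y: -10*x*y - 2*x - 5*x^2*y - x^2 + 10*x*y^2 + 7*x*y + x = -x^2 + 10*x*y^2 - x + y*(-5*x^2 - 3*x)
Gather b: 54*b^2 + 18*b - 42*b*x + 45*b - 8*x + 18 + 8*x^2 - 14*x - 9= 54*b^2 + b*(63 - 42*x) + 8*x^2 - 22*x + 9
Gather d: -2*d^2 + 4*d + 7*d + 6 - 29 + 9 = -2*d^2 + 11*d - 14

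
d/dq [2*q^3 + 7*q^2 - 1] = 2*q*(3*q + 7)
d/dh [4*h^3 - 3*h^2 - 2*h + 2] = 12*h^2 - 6*h - 2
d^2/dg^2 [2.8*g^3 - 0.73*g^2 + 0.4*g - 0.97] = 16.8*g - 1.46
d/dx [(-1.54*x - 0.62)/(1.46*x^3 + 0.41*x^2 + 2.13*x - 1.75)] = (4.4968*x^3 + 3.347*x^2 + 0.5084*x + 4.0156)/(2.1316*x^6 + 1.1972*x^5 + 6.3877*x^4 - 3.3634*x^3 + 3.1019*x^2 - 7.455*x + 3.0625)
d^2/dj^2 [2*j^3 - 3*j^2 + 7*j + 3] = 12*j - 6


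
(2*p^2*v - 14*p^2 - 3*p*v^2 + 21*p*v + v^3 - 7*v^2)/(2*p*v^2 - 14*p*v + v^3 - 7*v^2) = (2*p^2 - 3*p*v + v^2)/(v*(2*p + v))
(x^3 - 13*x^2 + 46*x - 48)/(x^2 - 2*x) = x - 11 + 24/x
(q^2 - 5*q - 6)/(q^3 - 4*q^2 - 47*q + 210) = (q + 1)/(q^2 + 2*q - 35)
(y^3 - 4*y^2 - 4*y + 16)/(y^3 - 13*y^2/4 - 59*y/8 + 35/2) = 8*(y^2 - 4)/(8*y^2 + 6*y - 35)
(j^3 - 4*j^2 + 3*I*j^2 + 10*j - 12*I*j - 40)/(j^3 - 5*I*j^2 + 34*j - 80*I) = (j - 4)/(j - 8*I)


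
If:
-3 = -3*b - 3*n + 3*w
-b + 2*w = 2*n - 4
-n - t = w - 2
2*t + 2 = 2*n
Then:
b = -2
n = 2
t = 1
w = -1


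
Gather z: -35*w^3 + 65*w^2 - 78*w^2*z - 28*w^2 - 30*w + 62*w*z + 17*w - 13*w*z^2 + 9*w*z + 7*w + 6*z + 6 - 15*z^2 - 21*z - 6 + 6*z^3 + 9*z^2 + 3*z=-35*w^3 + 37*w^2 - 6*w + 6*z^3 + z^2*(-13*w - 6) + z*(-78*w^2 + 71*w - 12)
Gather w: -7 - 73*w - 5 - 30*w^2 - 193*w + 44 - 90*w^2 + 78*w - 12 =-120*w^2 - 188*w + 20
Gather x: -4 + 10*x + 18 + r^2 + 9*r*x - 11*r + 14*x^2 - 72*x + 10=r^2 - 11*r + 14*x^2 + x*(9*r - 62) + 24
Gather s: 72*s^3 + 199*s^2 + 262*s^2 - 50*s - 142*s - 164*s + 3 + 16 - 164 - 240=72*s^3 + 461*s^2 - 356*s - 385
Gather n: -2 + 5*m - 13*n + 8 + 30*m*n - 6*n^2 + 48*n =5*m - 6*n^2 + n*(30*m + 35) + 6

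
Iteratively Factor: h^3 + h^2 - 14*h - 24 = (h - 4)*(h^2 + 5*h + 6) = (h - 4)*(h + 3)*(h + 2)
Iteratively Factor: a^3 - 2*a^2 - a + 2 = (a - 2)*(a^2 - 1) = (a - 2)*(a - 1)*(a + 1)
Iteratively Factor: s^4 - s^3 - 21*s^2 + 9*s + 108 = (s - 3)*(s^3 + 2*s^2 - 15*s - 36) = (s - 3)*(s + 3)*(s^2 - s - 12) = (s - 4)*(s - 3)*(s + 3)*(s + 3)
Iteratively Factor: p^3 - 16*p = (p)*(p^2 - 16) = p*(p + 4)*(p - 4)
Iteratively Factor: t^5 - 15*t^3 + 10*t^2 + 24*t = (t - 3)*(t^4 + 3*t^3 - 6*t^2 - 8*t) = t*(t - 3)*(t^3 + 3*t^2 - 6*t - 8) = t*(t - 3)*(t + 4)*(t^2 - t - 2) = t*(t - 3)*(t - 2)*(t + 4)*(t + 1)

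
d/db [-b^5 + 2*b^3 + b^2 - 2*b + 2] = -5*b^4 + 6*b^2 + 2*b - 2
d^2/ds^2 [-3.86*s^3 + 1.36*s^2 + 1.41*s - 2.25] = 2.72 - 23.16*s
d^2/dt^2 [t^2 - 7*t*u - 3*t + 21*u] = 2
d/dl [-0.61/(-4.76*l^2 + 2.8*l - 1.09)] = (1.708 - 5.8072*l)/(4.76*l^2 - 2.8*l + 1.09)^2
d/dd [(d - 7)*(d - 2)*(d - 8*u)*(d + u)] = 4*d^3 - 21*d^2*u - 27*d^2 - 16*d*u^2 + 126*d*u + 28*d + 72*u^2 - 98*u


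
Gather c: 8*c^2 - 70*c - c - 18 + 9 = 8*c^2 - 71*c - 9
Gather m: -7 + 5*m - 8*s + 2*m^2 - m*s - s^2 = 2*m^2 + m*(5 - s) - s^2 - 8*s - 7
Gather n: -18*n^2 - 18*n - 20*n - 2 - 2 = -18*n^2 - 38*n - 4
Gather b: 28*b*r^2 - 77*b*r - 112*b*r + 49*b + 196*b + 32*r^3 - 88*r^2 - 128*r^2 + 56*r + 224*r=b*(28*r^2 - 189*r + 245) + 32*r^3 - 216*r^2 + 280*r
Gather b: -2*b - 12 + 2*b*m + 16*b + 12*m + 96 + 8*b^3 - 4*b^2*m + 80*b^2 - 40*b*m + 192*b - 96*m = 8*b^3 + b^2*(80 - 4*m) + b*(206 - 38*m) - 84*m + 84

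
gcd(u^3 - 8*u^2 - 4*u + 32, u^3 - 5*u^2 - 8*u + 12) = u + 2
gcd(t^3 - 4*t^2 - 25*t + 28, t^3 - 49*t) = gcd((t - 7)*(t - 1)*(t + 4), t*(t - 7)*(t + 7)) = t - 7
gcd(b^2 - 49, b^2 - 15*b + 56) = b - 7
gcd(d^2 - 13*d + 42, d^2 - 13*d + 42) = d^2 - 13*d + 42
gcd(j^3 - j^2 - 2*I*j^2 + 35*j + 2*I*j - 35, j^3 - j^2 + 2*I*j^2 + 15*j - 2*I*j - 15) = j^2 + j*(-1 + 5*I) - 5*I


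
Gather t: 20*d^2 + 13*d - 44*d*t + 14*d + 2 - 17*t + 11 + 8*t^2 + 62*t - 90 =20*d^2 + 27*d + 8*t^2 + t*(45 - 44*d) - 77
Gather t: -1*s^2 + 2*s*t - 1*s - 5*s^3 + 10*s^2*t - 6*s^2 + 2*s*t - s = -5*s^3 - 7*s^2 - 2*s + t*(10*s^2 + 4*s)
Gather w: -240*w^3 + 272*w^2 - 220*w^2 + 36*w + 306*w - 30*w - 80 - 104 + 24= -240*w^3 + 52*w^2 + 312*w - 160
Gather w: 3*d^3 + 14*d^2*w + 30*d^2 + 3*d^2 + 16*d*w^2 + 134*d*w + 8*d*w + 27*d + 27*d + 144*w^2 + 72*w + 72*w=3*d^3 + 33*d^2 + 54*d + w^2*(16*d + 144) + w*(14*d^2 + 142*d + 144)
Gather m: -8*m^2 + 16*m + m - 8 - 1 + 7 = -8*m^2 + 17*m - 2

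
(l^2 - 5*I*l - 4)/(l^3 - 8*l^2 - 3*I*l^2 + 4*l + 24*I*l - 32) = (l - I)/(l^2 + l*(-8 + I) - 8*I)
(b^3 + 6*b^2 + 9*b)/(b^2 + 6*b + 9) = b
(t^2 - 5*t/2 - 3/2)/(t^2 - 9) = (t + 1/2)/(t + 3)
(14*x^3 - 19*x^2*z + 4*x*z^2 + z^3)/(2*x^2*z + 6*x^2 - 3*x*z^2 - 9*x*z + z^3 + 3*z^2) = (7*x + z)/(z + 3)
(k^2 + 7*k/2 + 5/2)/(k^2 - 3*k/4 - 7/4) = 2*(2*k + 5)/(4*k - 7)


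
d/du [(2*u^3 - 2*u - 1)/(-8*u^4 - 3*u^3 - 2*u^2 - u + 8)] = (16*u^6 - 52*u^4 - 48*u^3 + 35*u^2 - 4*u - 17)/(64*u^8 + 48*u^7 + 41*u^6 + 28*u^5 - 118*u^4 - 44*u^3 - 31*u^2 - 16*u + 64)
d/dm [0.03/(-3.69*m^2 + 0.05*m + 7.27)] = (0.2214*m - 0.0015)/(-3.69*m^2 + 0.05*m + 7.27)^2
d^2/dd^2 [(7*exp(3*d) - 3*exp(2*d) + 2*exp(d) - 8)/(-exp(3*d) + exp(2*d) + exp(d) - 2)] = (-4*exp(7*d) - 40*exp(6*d) + 201*exp(5*d) - 179*exp(4*d) + 251*exp(3*d) - 414*exp(2*d) + 116*exp(d) + 8)*exp(d)/(exp(9*d) - 3*exp(8*d) + 11*exp(6*d) - 12*exp(5*d) - 9*exp(4*d) + 23*exp(3*d) - 6*exp(2*d) - 12*exp(d) + 8)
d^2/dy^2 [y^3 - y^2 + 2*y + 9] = 6*y - 2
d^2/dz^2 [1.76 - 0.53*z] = 0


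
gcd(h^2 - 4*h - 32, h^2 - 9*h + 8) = h - 8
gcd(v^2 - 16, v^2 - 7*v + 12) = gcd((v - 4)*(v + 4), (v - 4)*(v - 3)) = v - 4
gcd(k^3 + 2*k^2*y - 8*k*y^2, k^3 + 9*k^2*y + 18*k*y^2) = k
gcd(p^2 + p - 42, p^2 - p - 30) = p - 6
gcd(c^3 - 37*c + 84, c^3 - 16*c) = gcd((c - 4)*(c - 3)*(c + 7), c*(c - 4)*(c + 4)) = c - 4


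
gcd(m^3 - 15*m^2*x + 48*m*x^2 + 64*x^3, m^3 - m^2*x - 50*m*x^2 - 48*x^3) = -m^2 + 7*m*x + 8*x^2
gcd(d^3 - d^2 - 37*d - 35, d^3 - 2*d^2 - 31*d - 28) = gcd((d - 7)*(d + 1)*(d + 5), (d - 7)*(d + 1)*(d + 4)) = d^2 - 6*d - 7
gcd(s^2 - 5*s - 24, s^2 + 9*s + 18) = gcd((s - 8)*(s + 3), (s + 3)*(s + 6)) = s + 3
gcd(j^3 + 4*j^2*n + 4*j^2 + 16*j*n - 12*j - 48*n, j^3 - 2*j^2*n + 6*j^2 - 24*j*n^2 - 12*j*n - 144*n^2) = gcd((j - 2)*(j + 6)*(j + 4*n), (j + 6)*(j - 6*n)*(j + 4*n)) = j^2 + 4*j*n + 6*j + 24*n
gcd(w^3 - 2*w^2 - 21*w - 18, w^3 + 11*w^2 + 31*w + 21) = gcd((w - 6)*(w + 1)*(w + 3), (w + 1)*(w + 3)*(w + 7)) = w^2 + 4*w + 3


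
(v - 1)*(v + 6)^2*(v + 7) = v^4 + 18*v^3 + 101*v^2 + 132*v - 252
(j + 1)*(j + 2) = j^2 + 3*j + 2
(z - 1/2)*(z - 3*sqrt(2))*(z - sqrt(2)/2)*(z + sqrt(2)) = z^4 - 5*sqrt(2)*z^3/2 - z^3/2 - 4*z^2 + 5*sqrt(2)*z^2/4 + 2*z + 3*sqrt(2)*z - 3*sqrt(2)/2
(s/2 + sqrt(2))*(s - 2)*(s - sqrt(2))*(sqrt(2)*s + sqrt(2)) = sqrt(2)*s^4/2 - sqrt(2)*s^3/2 + s^3 - 3*sqrt(2)*s^2 - s^2 - 2*s + 2*sqrt(2)*s + 4*sqrt(2)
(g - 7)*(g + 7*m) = g^2 + 7*g*m - 7*g - 49*m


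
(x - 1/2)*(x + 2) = x^2 + 3*x/2 - 1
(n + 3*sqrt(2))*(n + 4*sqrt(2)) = n^2 + 7*sqrt(2)*n + 24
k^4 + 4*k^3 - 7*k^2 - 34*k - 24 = (k - 3)*(k + 1)*(k + 2)*(k + 4)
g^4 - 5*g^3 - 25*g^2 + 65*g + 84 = (g - 7)*(g - 3)*(g + 1)*(g + 4)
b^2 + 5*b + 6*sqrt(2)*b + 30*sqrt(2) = (b + 5)*(b + 6*sqrt(2))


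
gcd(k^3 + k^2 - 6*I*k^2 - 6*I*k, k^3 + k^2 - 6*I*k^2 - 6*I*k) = k^3 + k^2*(1 - 6*I) - 6*I*k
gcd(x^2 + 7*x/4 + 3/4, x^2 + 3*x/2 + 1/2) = x + 1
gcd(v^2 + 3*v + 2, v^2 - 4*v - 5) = v + 1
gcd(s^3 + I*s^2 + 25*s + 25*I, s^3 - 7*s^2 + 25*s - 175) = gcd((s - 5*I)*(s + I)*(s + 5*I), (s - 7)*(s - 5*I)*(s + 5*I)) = s^2 + 25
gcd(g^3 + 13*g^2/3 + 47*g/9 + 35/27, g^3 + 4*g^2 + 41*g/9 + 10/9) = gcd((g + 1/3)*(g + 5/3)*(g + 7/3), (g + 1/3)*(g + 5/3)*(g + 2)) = g^2 + 2*g + 5/9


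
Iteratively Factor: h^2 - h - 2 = (h - 2)*(h + 1)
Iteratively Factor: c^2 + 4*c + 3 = (c + 1)*(c + 3)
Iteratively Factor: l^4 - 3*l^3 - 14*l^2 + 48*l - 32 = (l - 2)*(l^3 - l^2 - 16*l + 16) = (l - 2)*(l - 1)*(l^2 - 16) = (l - 2)*(l - 1)*(l + 4)*(l - 4)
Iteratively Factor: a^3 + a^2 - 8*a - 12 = (a + 2)*(a^2 - a - 6) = (a + 2)^2*(a - 3)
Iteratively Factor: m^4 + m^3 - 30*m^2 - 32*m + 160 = (m + 4)*(m^3 - 3*m^2 - 18*m + 40) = (m - 2)*(m + 4)*(m^2 - m - 20) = (m - 5)*(m - 2)*(m + 4)*(m + 4)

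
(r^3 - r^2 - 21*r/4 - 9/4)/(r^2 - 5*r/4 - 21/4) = (4*r^2 + 8*r + 3)/(4*r + 7)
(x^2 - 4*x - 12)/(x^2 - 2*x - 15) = (-x^2 + 4*x + 12)/(-x^2 + 2*x + 15)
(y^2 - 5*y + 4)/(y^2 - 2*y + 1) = (y - 4)/(y - 1)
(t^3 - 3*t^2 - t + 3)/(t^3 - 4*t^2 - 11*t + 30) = (t^3 - 3*t^2 - t + 3)/(t^3 - 4*t^2 - 11*t + 30)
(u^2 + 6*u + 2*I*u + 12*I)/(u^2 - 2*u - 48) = (u + 2*I)/(u - 8)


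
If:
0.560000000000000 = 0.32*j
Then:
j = 1.75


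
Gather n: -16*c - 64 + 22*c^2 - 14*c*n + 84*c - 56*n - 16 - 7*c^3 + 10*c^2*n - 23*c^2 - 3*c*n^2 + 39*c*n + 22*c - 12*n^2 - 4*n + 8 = -7*c^3 - c^2 + 90*c + n^2*(-3*c - 12) + n*(10*c^2 + 25*c - 60) - 72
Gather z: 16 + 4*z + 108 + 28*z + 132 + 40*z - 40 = 72*z + 216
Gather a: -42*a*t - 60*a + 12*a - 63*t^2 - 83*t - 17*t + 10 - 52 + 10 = a*(-42*t - 48) - 63*t^2 - 100*t - 32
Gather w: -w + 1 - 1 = -w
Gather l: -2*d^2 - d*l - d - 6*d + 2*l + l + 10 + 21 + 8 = -2*d^2 - 7*d + l*(3 - d) + 39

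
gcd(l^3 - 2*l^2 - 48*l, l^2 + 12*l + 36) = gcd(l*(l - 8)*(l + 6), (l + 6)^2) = l + 6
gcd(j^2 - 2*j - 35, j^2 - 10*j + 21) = j - 7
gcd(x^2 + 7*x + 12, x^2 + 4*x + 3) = x + 3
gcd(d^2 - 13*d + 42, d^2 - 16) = 1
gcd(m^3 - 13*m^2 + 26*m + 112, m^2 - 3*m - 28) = m - 7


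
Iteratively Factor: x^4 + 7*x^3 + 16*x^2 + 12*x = (x + 2)*(x^3 + 5*x^2 + 6*x) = (x + 2)*(x + 3)*(x^2 + 2*x) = x*(x + 2)*(x + 3)*(x + 2)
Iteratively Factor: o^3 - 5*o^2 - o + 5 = (o + 1)*(o^2 - 6*o + 5) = (o - 1)*(o + 1)*(o - 5)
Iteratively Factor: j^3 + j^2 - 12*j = (j + 4)*(j^2 - 3*j) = j*(j + 4)*(j - 3)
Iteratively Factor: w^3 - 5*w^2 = (w)*(w^2 - 5*w) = w*(w - 5)*(w)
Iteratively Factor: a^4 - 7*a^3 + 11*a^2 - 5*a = (a)*(a^3 - 7*a^2 + 11*a - 5) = a*(a - 1)*(a^2 - 6*a + 5) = a*(a - 1)^2*(a - 5)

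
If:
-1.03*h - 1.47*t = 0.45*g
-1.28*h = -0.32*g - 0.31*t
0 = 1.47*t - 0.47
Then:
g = -0.78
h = -0.12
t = 0.32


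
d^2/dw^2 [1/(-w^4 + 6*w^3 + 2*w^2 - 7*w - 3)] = 2*(2*(3*w^2 - 9*w - 1)*(w^4 - 6*w^3 - 2*w^2 + 7*w + 3) - (4*w^3 - 18*w^2 - 4*w + 7)^2)/(w^4 - 6*w^3 - 2*w^2 + 7*w + 3)^3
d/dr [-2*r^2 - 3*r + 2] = -4*r - 3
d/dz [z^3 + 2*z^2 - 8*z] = 3*z^2 + 4*z - 8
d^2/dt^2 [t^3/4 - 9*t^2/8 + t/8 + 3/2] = 3*t/2 - 9/4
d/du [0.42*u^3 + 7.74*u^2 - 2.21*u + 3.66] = 1.26*u^2 + 15.48*u - 2.21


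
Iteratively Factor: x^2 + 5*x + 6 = (x + 3)*(x + 2)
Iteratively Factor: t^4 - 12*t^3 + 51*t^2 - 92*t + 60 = (t - 3)*(t^3 - 9*t^2 + 24*t - 20) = (t - 3)*(t - 2)*(t^2 - 7*t + 10) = (t - 5)*(t - 3)*(t - 2)*(t - 2)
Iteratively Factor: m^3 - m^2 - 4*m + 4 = (m - 1)*(m^2 - 4) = (m - 2)*(m - 1)*(m + 2)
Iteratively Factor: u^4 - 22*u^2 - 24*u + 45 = (u - 1)*(u^3 + u^2 - 21*u - 45) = (u - 1)*(u + 3)*(u^2 - 2*u - 15) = (u - 1)*(u + 3)^2*(u - 5)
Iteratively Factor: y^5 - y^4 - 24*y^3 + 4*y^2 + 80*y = (y + 4)*(y^4 - 5*y^3 - 4*y^2 + 20*y) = y*(y + 4)*(y^3 - 5*y^2 - 4*y + 20) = y*(y - 2)*(y + 4)*(y^2 - 3*y - 10) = y*(y - 5)*(y - 2)*(y + 4)*(y + 2)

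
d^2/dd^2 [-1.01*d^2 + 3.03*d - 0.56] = -2.02000000000000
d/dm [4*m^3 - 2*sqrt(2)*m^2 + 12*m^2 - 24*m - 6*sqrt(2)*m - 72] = 12*m^2 - 4*sqrt(2)*m + 24*m - 24 - 6*sqrt(2)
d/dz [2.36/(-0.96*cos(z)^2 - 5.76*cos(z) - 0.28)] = -(4.5312*cos(z) + 13.5936)*sin(z)/(0.96*cos(z)^2 + 5.76*cos(z) + 0.28)^2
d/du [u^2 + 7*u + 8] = 2*u + 7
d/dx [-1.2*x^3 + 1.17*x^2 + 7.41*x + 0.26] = -3.6*x^2 + 2.34*x + 7.41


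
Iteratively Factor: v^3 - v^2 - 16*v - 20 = (v - 5)*(v^2 + 4*v + 4) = (v - 5)*(v + 2)*(v + 2)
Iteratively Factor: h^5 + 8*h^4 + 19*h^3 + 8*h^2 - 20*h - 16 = (h - 1)*(h^4 + 9*h^3 + 28*h^2 + 36*h + 16) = (h - 1)*(h + 2)*(h^3 + 7*h^2 + 14*h + 8) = (h - 1)*(h + 1)*(h + 2)*(h^2 + 6*h + 8) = (h - 1)*(h + 1)*(h + 2)*(h + 4)*(h + 2)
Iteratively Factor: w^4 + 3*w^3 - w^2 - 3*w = (w + 1)*(w^3 + 2*w^2 - 3*w) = w*(w + 1)*(w^2 + 2*w - 3) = w*(w - 1)*(w + 1)*(w + 3)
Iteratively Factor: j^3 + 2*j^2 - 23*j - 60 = (j + 3)*(j^2 - j - 20) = (j - 5)*(j + 3)*(j + 4)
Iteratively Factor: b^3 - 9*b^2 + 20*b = (b)*(b^2 - 9*b + 20) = b*(b - 5)*(b - 4)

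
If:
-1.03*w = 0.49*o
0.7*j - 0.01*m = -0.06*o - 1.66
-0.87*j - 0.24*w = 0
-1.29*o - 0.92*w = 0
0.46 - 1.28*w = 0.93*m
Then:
No Solution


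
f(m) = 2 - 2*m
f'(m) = -2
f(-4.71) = 11.42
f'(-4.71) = -2.00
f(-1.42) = 4.84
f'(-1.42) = -2.00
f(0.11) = 1.78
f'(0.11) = -2.00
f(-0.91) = 3.82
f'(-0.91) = -2.00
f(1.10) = -0.20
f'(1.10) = -2.00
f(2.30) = -2.60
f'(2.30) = -2.00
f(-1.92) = 5.84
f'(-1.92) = -2.00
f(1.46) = -0.92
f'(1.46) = -2.00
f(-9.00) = 20.00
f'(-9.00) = -2.00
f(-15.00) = 32.00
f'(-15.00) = -2.00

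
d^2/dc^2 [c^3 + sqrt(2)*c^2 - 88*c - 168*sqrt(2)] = 6*c + 2*sqrt(2)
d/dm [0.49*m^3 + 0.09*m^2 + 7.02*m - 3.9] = 1.47*m^2 + 0.18*m + 7.02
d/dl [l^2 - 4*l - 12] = 2*l - 4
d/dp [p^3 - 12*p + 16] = 3*p^2 - 12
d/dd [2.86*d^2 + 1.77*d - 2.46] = 5.72*d + 1.77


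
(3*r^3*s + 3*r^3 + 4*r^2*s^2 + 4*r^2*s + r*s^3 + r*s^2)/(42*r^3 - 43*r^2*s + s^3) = r*(3*r^2*s + 3*r^2 + 4*r*s^2 + 4*r*s + s^3 + s^2)/(42*r^3 - 43*r^2*s + s^3)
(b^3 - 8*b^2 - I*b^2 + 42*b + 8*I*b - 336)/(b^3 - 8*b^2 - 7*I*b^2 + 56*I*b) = (b + 6*I)/b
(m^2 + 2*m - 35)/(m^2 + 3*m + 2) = (m^2 + 2*m - 35)/(m^2 + 3*m + 2)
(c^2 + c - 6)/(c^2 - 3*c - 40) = (-c^2 - c + 6)/(-c^2 + 3*c + 40)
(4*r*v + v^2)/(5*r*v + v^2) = (4*r + v)/(5*r + v)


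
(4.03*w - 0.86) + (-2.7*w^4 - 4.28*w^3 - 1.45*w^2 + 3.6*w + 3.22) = -2.7*w^4 - 4.28*w^3 - 1.45*w^2 + 7.63*w + 2.36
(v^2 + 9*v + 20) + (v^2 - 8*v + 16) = 2*v^2 + v + 36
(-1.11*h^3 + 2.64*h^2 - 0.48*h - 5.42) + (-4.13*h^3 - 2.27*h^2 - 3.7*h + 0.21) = -5.24*h^3 + 0.37*h^2 - 4.18*h - 5.21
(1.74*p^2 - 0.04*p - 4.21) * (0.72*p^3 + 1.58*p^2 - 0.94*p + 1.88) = 1.2528*p^5 + 2.7204*p^4 - 4.73*p^3 - 3.343*p^2 + 3.8822*p - 7.9148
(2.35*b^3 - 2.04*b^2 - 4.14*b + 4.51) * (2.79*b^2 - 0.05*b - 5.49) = 6.5565*b^5 - 5.8091*b^4 - 24.3501*b^3 + 23.9895*b^2 + 22.5031*b - 24.7599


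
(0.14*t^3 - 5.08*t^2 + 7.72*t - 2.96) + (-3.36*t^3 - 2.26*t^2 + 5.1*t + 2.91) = -3.22*t^3 - 7.34*t^2 + 12.82*t - 0.0499999999999998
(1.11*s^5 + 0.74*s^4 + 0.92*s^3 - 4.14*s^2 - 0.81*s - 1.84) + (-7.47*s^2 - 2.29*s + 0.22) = 1.11*s^5 + 0.74*s^4 + 0.92*s^3 - 11.61*s^2 - 3.1*s - 1.62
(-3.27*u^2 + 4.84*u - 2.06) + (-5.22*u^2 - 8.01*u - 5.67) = -8.49*u^2 - 3.17*u - 7.73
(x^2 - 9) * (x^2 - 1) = x^4 - 10*x^2 + 9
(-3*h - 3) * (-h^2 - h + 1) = 3*h^3 + 6*h^2 - 3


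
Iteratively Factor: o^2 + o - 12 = (o - 3)*(o + 4)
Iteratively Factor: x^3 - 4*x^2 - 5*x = (x + 1)*(x^2 - 5*x) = x*(x + 1)*(x - 5)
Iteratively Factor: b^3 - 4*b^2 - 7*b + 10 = (b - 5)*(b^2 + b - 2) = (b - 5)*(b + 2)*(b - 1)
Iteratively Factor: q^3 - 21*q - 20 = (q + 1)*(q^2 - q - 20) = (q + 1)*(q + 4)*(q - 5)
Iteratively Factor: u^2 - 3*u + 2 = (u - 1)*(u - 2)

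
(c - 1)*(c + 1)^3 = c^4 + 2*c^3 - 2*c - 1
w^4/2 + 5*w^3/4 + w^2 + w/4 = w*(w/2 + 1/2)*(w + 1/2)*(w + 1)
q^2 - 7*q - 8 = (q - 8)*(q + 1)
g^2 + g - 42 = (g - 6)*(g + 7)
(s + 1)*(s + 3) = s^2 + 4*s + 3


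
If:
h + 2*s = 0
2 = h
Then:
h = 2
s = -1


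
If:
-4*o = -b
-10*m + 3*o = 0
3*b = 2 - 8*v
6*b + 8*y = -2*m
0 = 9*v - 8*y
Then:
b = -30/37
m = -9/148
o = -15/74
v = 41/74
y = 369/592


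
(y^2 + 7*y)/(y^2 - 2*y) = (y + 7)/(y - 2)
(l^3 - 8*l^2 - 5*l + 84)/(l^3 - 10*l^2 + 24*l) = (l^2 - 4*l - 21)/(l*(l - 6))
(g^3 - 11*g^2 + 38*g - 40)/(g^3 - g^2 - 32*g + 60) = (g - 4)/(g + 6)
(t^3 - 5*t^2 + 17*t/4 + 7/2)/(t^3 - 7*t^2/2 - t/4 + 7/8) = 2*(t - 2)/(2*t - 1)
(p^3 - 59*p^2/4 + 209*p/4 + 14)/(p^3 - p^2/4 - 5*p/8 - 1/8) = 2*(p^2 - 15*p + 56)/(2*p^2 - p - 1)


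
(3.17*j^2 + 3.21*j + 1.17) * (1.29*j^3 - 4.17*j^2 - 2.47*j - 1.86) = 4.0893*j^5 - 9.078*j^4 - 19.7063*j^3 - 18.7038*j^2 - 8.8605*j - 2.1762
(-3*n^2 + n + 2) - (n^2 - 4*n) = -4*n^2 + 5*n + 2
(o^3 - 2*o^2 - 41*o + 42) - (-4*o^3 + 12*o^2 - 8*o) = 5*o^3 - 14*o^2 - 33*o + 42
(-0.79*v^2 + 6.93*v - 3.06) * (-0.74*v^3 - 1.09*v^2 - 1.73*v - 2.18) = 0.5846*v^5 - 4.2671*v^4 - 3.9226*v^3 - 6.9313*v^2 - 9.8136*v + 6.6708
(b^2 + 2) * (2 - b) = -b^3 + 2*b^2 - 2*b + 4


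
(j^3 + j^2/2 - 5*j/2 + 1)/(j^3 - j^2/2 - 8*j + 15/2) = (2*j^2 + 3*j - 2)/(2*j^2 + j - 15)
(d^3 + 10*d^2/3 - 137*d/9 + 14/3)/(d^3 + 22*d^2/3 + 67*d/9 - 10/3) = (3*d - 7)/(3*d + 5)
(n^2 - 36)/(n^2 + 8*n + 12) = (n - 6)/(n + 2)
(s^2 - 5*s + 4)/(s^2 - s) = (s - 4)/s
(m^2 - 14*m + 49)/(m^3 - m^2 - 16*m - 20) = (-m^2 + 14*m - 49)/(-m^3 + m^2 + 16*m + 20)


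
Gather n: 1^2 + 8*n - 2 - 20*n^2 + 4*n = -20*n^2 + 12*n - 1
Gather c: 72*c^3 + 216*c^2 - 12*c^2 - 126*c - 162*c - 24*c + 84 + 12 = 72*c^3 + 204*c^2 - 312*c + 96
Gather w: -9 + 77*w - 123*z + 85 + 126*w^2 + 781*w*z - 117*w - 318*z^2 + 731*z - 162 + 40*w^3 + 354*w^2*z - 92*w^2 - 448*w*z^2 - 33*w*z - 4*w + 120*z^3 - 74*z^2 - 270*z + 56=40*w^3 + w^2*(354*z + 34) + w*(-448*z^2 + 748*z - 44) + 120*z^3 - 392*z^2 + 338*z - 30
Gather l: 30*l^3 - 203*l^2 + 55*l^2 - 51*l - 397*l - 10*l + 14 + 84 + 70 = 30*l^3 - 148*l^2 - 458*l + 168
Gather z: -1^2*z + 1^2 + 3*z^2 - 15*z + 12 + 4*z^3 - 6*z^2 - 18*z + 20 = 4*z^3 - 3*z^2 - 34*z + 33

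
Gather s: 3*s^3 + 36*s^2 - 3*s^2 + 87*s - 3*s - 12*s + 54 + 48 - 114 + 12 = 3*s^3 + 33*s^2 + 72*s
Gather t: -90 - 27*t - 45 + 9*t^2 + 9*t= 9*t^2 - 18*t - 135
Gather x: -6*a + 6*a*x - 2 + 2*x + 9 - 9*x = -6*a + x*(6*a - 7) + 7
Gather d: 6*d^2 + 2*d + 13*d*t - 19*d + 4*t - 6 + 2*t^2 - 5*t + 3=6*d^2 + d*(13*t - 17) + 2*t^2 - t - 3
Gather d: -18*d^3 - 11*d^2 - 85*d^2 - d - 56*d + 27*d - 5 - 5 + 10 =-18*d^3 - 96*d^2 - 30*d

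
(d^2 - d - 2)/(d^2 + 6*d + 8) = (d^2 - d - 2)/(d^2 + 6*d + 8)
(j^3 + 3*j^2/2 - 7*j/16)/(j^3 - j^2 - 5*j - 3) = j*(-16*j^2 - 24*j + 7)/(16*(-j^3 + j^2 + 5*j + 3))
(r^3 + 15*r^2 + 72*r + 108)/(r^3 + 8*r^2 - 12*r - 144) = (r + 3)/(r - 4)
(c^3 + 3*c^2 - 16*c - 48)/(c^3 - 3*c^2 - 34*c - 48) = (c^2 - 16)/(c^2 - 6*c - 16)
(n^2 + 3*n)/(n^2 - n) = (n + 3)/(n - 1)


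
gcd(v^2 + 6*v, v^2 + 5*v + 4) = 1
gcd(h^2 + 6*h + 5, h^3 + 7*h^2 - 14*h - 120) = h + 5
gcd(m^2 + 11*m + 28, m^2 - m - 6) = 1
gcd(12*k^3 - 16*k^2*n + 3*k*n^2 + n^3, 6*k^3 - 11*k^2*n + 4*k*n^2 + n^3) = 6*k^2 - 5*k*n - n^2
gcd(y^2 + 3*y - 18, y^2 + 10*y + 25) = 1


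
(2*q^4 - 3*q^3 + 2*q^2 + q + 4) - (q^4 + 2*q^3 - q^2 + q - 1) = q^4 - 5*q^3 + 3*q^2 + 5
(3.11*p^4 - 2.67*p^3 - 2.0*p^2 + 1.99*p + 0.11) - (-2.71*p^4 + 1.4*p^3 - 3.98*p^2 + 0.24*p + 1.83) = 5.82*p^4 - 4.07*p^3 + 1.98*p^2 + 1.75*p - 1.72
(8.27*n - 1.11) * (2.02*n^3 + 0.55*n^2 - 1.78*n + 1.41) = 16.7054*n^4 + 2.3063*n^3 - 15.3311*n^2 + 13.6365*n - 1.5651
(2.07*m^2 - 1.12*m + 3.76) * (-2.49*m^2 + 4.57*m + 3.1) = -5.1543*m^4 + 12.2487*m^3 - 8.0638*m^2 + 13.7112*m + 11.656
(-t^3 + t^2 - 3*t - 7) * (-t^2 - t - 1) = t^5 + 3*t^3 + 9*t^2 + 10*t + 7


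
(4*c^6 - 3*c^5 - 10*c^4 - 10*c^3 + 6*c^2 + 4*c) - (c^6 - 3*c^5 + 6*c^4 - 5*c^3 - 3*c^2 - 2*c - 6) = 3*c^6 - 16*c^4 - 5*c^3 + 9*c^2 + 6*c + 6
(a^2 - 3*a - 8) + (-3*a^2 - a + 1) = -2*a^2 - 4*a - 7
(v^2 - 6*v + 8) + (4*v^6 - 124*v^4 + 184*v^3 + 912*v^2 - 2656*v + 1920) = 4*v^6 - 124*v^4 + 184*v^3 + 913*v^2 - 2662*v + 1928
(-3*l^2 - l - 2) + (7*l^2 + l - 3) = 4*l^2 - 5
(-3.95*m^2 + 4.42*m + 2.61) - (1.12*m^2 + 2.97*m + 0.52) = -5.07*m^2 + 1.45*m + 2.09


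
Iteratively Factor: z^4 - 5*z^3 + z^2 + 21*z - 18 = (z + 2)*(z^3 - 7*z^2 + 15*z - 9) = (z - 3)*(z + 2)*(z^2 - 4*z + 3) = (z - 3)*(z - 1)*(z + 2)*(z - 3)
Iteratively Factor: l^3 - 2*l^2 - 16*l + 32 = (l + 4)*(l^2 - 6*l + 8) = (l - 4)*(l + 4)*(l - 2)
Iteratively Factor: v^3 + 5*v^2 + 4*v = (v + 1)*(v^2 + 4*v) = v*(v + 1)*(v + 4)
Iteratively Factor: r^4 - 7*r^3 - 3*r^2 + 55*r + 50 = (r - 5)*(r^3 - 2*r^2 - 13*r - 10) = (r - 5)*(r + 2)*(r^2 - 4*r - 5) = (r - 5)*(r + 1)*(r + 2)*(r - 5)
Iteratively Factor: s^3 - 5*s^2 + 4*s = (s - 1)*(s^2 - 4*s) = s*(s - 1)*(s - 4)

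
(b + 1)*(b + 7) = b^2 + 8*b + 7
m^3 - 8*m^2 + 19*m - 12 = (m - 4)*(m - 3)*(m - 1)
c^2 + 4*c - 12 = (c - 2)*(c + 6)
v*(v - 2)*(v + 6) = v^3 + 4*v^2 - 12*v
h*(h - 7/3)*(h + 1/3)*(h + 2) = h^4 - 43*h^2/9 - 14*h/9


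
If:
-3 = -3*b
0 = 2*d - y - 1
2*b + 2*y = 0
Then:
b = 1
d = 0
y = -1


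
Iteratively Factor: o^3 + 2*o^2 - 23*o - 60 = (o - 5)*(o^2 + 7*o + 12) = (o - 5)*(o + 4)*(o + 3)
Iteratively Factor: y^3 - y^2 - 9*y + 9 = (y - 1)*(y^2 - 9) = (y - 1)*(y + 3)*(y - 3)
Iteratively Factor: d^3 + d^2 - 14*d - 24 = (d - 4)*(d^2 + 5*d + 6) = (d - 4)*(d + 2)*(d + 3)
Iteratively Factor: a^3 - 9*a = (a)*(a^2 - 9) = a*(a + 3)*(a - 3)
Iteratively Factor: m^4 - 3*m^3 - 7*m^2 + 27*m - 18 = (m - 1)*(m^3 - 2*m^2 - 9*m + 18) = (m - 3)*(m - 1)*(m^2 + m - 6) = (m - 3)*(m - 1)*(m + 3)*(m - 2)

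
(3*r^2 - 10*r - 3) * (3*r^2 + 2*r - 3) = 9*r^4 - 24*r^3 - 38*r^2 + 24*r + 9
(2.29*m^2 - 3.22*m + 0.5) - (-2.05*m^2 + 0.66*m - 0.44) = 4.34*m^2 - 3.88*m + 0.94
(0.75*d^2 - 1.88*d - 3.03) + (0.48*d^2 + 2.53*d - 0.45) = 1.23*d^2 + 0.65*d - 3.48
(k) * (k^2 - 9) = k^3 - 9*k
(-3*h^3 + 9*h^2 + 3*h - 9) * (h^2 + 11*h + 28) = -3*h^5 - 24*h^4 + 18*h^3 + 276*h^2 - 15*h - 252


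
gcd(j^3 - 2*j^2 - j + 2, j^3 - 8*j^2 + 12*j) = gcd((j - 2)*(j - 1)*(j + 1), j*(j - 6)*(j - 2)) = j - 2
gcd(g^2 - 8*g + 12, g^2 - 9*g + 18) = g - 6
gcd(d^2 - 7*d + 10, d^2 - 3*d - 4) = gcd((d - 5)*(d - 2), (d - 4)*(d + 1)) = 1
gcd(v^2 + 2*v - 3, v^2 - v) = v - 1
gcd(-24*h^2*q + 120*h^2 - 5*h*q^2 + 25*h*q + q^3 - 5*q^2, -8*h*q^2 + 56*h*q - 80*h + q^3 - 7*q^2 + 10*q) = -8*h*q + 40*h + q^2 - 5*q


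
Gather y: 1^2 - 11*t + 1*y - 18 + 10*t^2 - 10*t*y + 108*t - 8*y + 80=10*t^2 + 97*t + y*(-10*t - 7) + 63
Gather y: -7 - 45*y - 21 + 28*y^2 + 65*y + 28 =28*y^2 + 20*y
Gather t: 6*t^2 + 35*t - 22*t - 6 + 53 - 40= 6*t^2 + 13*t + 7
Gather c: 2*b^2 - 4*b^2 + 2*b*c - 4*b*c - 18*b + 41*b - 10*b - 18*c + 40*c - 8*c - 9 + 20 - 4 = -2*b^2 + 13*b + c*(14 - 2*b) + 7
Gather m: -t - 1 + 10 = 9 - t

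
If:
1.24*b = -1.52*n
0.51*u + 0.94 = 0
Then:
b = -1.2258064516129*n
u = -1.84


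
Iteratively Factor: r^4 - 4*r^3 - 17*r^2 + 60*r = (r + 4)*(r^3 - 8*r^2 + 15*r) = r*(r + 4)*(r^2 - 8*r + 15) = r*(r - 5)*(r + 4)*(r - 3)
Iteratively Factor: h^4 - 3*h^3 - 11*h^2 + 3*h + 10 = (h - 5)*(h^3 + 2*h^2 - h - 2) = (h - 5)*(h + 2)*(h^2 - 1) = (h - 5)*(h + 1)*(h + 2)*(h - 1)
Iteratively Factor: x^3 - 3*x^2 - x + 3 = (x - 1)*(x^2 - 2*x - 3) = (x - 3)*(x - 1)*(x + 1)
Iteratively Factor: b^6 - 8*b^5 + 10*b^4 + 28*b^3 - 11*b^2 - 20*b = (b)*(b^5 - 8*b^4 + 10*b^3 + 28*b^2 - 11*b - 20) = b*(b + 1)*(b^4 - 9*b^3 + 19*b^2 + 9*b - 20) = b*(b - 4)*(b + 1)*(b^3 - 5*b^2 - b + 5) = b*(b - 4)*(b - 1)*(b + 1)*(b^2 - 4*b - 5) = b*(b - 5)*(b - 4)*(b - 1)*(b + 1)*(b + 1)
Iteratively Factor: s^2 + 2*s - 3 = (s + 3)*(s - 1)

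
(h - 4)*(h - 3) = h^2 - 7*h + 12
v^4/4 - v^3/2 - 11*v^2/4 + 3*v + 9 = (v/4 + 1/2)*(v - 3)^2*(v + 2)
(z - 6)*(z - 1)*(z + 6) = z^3 - z^2 - 36*z + 36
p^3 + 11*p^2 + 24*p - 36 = (p - 1)*(p + 6)^2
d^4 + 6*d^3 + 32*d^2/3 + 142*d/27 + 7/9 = (d + 1/3)^2*(d + 7/3)*(d + 3)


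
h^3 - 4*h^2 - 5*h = h*(h - 5)*(h + 1)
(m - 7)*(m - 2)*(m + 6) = m^3 - 3*m^2 - 40*m + 84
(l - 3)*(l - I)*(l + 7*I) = l^3 - 3*l^2 + 6*I*l^2 + 7*l - 18*I*l - 21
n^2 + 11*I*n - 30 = (n + 5*I)*(n + 6*I)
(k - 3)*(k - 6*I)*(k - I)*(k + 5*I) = k^4 - 3*k^3 - 2*I*k^3 + 29*k^2 + 6*I*k^2 - 87*k - 30*I*k + 90*I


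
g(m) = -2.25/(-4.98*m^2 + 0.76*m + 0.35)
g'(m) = -2.25*(9.96*m - 0.76)/(-4.98*m^2 + 0.76*m + 0.35)^2 = (1.71 - 22.41*m)/(-4.98*m^2 + 0.76*m + 0.35)^2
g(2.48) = 0.08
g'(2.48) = -0.07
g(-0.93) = 0.48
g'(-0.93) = 1.04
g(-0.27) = 10.31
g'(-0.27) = 162.94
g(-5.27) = 0.02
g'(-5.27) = 0.01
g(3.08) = 0.05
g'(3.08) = -0.03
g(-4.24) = 0.02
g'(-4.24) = 0.01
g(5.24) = 0.02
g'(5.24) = -0.01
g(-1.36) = 0.23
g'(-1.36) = 0.33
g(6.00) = 0.01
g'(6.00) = -0.00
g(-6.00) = 0.01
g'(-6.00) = 0.00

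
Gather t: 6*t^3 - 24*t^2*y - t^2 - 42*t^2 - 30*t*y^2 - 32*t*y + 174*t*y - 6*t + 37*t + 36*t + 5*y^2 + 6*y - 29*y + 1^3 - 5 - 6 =6*t^3 + t^2*(-24*y - 43) + t*(-30*y^2 + 142*y + 67) + 5*y^2 - 23*y - 10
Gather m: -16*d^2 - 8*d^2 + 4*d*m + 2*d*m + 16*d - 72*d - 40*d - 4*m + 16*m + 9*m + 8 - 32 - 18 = -24*d^2 - 96*d + m*(6*d + 21) - 42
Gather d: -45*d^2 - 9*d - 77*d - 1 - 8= -45*d^2 - 86*d - 9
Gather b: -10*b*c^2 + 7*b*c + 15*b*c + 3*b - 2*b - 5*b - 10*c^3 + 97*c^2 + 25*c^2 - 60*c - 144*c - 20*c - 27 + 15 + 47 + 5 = b*(-10*c^2 + 22*c - 4) - 10*c^3 + 122*c^2 - 224*c + 40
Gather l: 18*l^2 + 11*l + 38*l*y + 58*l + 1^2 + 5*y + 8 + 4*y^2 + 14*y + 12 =18*l^2 + l*(38*y + 69) + 4*y^2 + 19*y + 21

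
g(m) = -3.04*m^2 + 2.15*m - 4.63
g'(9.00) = -52.57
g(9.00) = -231.52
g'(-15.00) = 93.35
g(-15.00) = -720.88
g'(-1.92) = 13.82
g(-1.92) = -19.96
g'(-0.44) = 4.83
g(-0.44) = -6.16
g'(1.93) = -9.58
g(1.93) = -11.80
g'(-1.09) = 8.78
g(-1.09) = -10.59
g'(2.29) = -11.77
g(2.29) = -15.65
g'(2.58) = -13.54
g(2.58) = -19.32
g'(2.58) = -13.54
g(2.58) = -19.32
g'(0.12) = 1.42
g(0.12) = -4.42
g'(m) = 2.15 - 6.08*m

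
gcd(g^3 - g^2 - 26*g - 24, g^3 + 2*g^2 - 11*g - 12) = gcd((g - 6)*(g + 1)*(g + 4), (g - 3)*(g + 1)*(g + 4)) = g^2 + 5*g + 4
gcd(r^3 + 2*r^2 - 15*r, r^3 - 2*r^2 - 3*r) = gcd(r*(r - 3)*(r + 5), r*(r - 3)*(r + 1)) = r^2 - 3*r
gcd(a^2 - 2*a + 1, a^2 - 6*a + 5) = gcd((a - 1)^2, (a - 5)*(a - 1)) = a - 1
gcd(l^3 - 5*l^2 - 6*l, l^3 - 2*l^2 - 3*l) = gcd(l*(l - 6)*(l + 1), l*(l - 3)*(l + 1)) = l^2 + l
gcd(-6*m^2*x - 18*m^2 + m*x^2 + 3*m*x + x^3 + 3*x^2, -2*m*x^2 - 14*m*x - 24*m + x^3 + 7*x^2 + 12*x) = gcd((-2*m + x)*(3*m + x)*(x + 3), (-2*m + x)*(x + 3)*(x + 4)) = -2*m*x - 6*m + x^2 + 3*x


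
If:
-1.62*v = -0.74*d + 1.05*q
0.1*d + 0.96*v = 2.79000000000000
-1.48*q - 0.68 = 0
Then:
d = 4.65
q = -0.46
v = 2.42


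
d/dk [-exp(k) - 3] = -exp(k)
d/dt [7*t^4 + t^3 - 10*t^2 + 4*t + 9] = 28*t^3 + 3*t^2 - 20*t + 4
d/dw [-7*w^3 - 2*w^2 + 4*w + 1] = -21*w^2 - 4*w + 4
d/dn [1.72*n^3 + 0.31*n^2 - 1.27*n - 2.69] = 5.16*n^2 + 0.62*n - 1.27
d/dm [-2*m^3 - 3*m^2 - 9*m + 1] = -6*m^2 - 6*m - 9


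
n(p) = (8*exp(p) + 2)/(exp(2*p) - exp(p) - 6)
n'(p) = (8*exp(p) + 2)*(-2*exp(2*p) + exp(p))/(exp(2*p) - exp(p) - 6)^2 + 8*exp(p)/(exp(2*p) - exp(p) - 6)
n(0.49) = -3.03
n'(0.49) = -4.88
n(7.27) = 0.01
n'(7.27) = -0.01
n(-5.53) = -0.34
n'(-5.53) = -0.01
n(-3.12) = -0.39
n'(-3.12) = -0.06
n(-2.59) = -0.43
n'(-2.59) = -0.09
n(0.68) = -4.36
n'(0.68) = -10.10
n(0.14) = -1.92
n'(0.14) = -2.07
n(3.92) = 0.16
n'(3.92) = -0.17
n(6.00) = 0.02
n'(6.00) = -0.02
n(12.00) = 0.00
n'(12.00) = 0.00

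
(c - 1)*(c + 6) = c^2 + 5*c - 6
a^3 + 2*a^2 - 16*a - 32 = (a - 4)*(a + 2)*(a + 4)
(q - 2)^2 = q^2 - 4*q + 4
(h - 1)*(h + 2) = h^2 + h - 2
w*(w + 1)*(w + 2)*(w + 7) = w^4 + 10*w^3 + 23*w^2 + 14*w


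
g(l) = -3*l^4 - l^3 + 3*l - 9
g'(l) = -12*l^3 - 3*l^2 + 3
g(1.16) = -12.51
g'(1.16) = -19.77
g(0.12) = -8.64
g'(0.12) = 2.94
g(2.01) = -60.06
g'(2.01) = -106.57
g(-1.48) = -24.59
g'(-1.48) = 35.33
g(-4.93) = -1676.15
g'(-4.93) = 1367.96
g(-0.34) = -10.02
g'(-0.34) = 3.12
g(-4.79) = -1492.76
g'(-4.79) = 1252.99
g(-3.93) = -675.73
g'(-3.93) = 685.05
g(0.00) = -9.00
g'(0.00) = 3.00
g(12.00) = -63909.00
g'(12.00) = -21165.00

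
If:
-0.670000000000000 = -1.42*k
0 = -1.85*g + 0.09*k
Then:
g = 0.02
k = 0.47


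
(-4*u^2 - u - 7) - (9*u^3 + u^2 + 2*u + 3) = -9*u^3 - 5*u^2 - 3*u - 10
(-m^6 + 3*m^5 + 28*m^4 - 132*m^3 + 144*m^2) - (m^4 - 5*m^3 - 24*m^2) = -m^6 + 3*m^5 + 27*m^4 - 127*m^3 + 168*m^2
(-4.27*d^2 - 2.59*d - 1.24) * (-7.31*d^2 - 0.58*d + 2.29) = 31.2137*d^4 + 21.4095*d^3 + 0.7883*d^2 - 5.2119*d - 2.8396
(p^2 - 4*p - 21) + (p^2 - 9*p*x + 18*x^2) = 2*p^2 - 9*p*x - 4*p + 18*x^2 - 21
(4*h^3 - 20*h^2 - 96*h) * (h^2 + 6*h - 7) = 4*h^5 + 4*h^4 - 244*h^3 - 436*h^2 + 672*h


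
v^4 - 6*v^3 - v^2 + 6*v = v*(v - 6)*(v - 1)*(v + 1)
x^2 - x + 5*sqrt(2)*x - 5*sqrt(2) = (x - 1)*(x + 5*sqrt(2))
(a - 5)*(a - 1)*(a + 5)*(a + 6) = a^4 + 5*a^3 - 31*a^2 - 125*a + 150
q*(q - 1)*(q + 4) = q^3 + 3*q^2 - 4*q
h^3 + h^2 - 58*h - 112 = (h - 8)*(h + 2)*(h + 7)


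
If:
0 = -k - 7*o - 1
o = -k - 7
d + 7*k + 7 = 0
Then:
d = 49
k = -8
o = 1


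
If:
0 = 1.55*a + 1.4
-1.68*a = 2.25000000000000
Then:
No Solution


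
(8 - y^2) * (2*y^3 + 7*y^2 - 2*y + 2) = -2*y^5 - 7*y^4 + 18*y^3 + 54*y^2 - 16*y + 16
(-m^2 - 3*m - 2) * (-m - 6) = m^3 + 9*m^2 + 20*m + 12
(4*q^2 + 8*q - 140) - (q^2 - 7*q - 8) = 3*q^2 + 15*q - 132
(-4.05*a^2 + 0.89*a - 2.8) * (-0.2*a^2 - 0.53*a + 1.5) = 0.81*a^4 + 1.9685*a^3 - 5.9867*a^2 + 2.819*a - 4.2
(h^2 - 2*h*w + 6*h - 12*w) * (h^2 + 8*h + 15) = h^4 - 2*h^3*w + 14*h^3 - 28*h^2*w + 63*h^2 - 126*h*w + 90*h - 180*w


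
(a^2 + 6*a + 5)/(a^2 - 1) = (a + 5)/(a - 1)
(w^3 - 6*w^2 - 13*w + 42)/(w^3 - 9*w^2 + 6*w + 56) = (w^2 + w - 6)/(w^2 - 2*w - 8)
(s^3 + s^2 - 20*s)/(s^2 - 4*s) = s + 5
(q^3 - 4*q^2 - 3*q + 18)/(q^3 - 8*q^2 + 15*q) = (q^2 - q - 6)/(q*(q - 5))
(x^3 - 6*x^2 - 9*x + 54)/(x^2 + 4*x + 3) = (x^2 - 9*x + 18)/(x + 1)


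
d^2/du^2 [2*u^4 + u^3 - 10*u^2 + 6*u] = 24*u^2 + 6*u - 20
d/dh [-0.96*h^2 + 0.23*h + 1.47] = 0.23 - 1.92*h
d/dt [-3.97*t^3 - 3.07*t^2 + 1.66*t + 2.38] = -11.91*t^2 - 6.14*t + 1.66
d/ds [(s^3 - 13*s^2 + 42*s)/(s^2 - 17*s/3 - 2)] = 3*(3*s^2 + 2*s - 7)/(9*s^2 + 6*s + 1)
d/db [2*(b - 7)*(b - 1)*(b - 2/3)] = 6*b^2 - 104*b/3 + 74/3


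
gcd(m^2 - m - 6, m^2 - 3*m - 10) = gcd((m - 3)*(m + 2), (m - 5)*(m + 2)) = m + 2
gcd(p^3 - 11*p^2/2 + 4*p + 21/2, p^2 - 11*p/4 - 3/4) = p - 3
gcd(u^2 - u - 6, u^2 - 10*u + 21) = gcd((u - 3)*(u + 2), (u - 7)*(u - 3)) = u - 3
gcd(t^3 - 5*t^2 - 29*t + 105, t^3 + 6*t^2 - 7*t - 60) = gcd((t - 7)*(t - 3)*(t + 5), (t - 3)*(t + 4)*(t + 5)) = t^2 + 2*t - 15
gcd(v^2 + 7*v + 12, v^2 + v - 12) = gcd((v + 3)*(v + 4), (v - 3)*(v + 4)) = v + 4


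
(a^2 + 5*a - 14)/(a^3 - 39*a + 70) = 1/(a - 5)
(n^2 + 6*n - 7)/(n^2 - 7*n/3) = 3*(n^2 + 6*n - 7)/(n*(3*n - 7))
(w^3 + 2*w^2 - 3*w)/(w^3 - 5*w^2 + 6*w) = (w^2 + 2*w - 3)/(w^2 - 5*w + 6)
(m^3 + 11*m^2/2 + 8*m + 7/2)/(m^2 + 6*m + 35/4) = 2*(m^2 + 2*m + 1)/(2*m + 5)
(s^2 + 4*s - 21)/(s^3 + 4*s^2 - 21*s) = 1/s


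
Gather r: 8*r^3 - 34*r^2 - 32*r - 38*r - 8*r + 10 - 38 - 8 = 8*r^3 - 34*r^2 - 78*r - 36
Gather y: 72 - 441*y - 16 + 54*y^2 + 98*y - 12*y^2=42*y^2 - 343*y + 56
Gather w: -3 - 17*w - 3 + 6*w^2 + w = 6*w^2 - 16*w - 6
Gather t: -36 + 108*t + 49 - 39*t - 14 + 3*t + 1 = 72*t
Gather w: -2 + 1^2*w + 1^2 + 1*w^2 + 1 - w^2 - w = 0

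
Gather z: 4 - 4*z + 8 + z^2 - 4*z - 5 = z^2 - 8*z + 7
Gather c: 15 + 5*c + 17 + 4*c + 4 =9*c + 36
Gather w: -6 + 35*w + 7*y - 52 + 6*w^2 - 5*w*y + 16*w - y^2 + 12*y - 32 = 6*w^2 + w*(51 - 5*y) - y^2 + 19*y - 90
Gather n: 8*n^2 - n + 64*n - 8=8*n^2 + 63*n - 8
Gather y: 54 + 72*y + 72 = 72*y + 126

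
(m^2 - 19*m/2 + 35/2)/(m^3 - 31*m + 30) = (2*m^2 - 19*m + 35)/(2*(m^3 - 31*m + 30))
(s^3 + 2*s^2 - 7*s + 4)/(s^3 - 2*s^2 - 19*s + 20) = (s - 1)/(s - 5)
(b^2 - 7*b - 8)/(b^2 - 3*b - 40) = (b + 1)/(b + 5)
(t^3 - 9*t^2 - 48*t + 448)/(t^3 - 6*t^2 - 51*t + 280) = (t - 8)/(t - 5)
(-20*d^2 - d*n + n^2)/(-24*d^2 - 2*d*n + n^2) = (5*d - n)/(6*d - n)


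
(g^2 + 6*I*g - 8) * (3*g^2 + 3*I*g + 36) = 3*g^4 + 21*I*g^3 - 6*g^2 + 192*I*g - 288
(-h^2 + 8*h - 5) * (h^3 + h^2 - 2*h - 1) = -h^5 + 7*h^4 + 5*h^3 - 20*h^2 + 2*h + 5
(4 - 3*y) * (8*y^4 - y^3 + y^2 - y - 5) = -24*y^5 + 35*y^4 - 7*y^3 + 7*y^2 + 11*y - 20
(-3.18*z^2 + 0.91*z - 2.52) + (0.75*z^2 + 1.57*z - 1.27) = -2.43*z^2 + 2.48*z - 3.79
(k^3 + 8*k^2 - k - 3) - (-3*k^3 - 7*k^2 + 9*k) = 4*k^3 + 15*k^2 - 10*k - 3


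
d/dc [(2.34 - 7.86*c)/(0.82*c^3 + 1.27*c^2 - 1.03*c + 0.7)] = (12.8904*c^3 + 4.2258*c^2 - 5.9436*c - 3.0918)/(0.6724*c^6 + 2.0828*c^5 - 0.0763*c^4 - 1.4682*c^3 + 2.8389*c^2 - 1.442*c + 0.49)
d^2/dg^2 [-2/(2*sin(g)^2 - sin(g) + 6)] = 2*(16*sin(g)^4 - 6*sin(g)^3 - 71*sin(g)^2 + 18*sin(g) + 22)/(-sin(g) - cos(2*g) + 7)^3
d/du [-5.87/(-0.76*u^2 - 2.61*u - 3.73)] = (-8.9224*u - 15.3207)/(0.76*u^2 + 2.61*u + 3.73)^2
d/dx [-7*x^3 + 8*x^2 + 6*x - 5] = -21*x^2 + 16*x + 6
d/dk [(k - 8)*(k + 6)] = 2*k - 2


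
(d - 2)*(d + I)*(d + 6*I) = d^3 - 2*d^2 + 7*I*d^2 - 6*d - 14*I*d + 12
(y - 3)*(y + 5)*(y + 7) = y^3 + 9*y^2 - y - 105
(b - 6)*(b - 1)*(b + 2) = b^3 - 5*b^2 - 8*b + 12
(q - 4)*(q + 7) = q^2 + 3*q - 28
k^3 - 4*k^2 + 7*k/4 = k*(k - 7/2)*(k - 1/2)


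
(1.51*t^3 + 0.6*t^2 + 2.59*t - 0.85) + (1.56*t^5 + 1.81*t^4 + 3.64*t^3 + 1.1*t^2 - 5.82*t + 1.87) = 1.56*t^5 + 1.81*t^4 + 5.15*t^3 + 1.7*t^2 - 3.23*t + 1.02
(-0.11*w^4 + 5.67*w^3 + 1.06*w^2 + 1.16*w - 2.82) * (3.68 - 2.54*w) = 0.2794*w^5 - 14.8066*w^4 + 18.1732*w^3 + 0.954400000000001*w^2 + 11.4316*w - 10.3776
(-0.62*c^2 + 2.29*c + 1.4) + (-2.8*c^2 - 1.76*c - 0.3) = -3.42*c^2 + 0.53*c + 1.1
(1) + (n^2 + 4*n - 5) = n^2 + 4*n - 4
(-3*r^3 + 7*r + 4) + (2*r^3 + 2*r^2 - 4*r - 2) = -r^3 + 2*r^2 + 3*r + 2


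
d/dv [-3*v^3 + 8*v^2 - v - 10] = -9*v^2 + 16*v - 1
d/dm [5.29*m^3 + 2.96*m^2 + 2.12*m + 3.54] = 15.87*m^2 + 5.92*m + 2.12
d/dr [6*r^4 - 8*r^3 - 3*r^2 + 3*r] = 24*r^3 - 24*r^2 - 6*r + 3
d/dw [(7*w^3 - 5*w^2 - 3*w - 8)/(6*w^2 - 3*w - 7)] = (42*w^4 - 42*w^3 - 114*w^2 + 166*w - 3)/(36*w^4 - 36*w^3 - 75*w^2 + 42*w + 49)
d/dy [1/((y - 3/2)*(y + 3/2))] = -32*y/(16*y^4 - 72*y^2 + 81)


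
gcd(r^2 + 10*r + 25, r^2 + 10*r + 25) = r^2 + 10*r + 25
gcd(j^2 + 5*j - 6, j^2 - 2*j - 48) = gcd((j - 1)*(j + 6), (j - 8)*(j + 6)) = j + 6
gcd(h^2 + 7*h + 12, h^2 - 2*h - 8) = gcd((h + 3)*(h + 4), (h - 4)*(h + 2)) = 1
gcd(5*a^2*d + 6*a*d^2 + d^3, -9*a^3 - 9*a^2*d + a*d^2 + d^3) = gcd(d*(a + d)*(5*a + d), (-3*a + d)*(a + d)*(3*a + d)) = a + d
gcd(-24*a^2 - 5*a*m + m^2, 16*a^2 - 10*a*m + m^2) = 8*a - m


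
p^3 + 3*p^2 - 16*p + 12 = (p - 2)*(p - 1)*(p + 6)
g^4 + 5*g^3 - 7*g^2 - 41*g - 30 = (g - 3)*(g + 1)*(g + 2)*(g + 5)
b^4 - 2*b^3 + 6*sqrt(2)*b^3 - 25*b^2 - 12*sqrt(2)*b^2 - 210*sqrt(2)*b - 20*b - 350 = (b - 7)*(b + 5)*(b + sqrt(2))*(b + 5*sqrt(2))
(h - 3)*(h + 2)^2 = h^3 + h^2 - 8*h - 12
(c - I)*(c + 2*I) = c^2 + I*c + 2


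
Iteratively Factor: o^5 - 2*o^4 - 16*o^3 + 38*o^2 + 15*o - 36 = (o + 1)*(o^4 - 3*o^3 - 13*o^2 + 51*o - 36) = (o - 1)*(o + 1)*(o^3 - 2*o^2 - 15*o + 36) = (o - 3)*(o - 1)*(o + 1)*(o^2 + o - 12) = (o - 3)^2*(o - 1)*(o + 1)*(o + 4)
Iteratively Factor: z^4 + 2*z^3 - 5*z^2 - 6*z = (z)*(z^3 + 2*z^2 - 5*z - 6) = z*(z + 1)*(z^2 + z - 6) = z*(z + 1)*(z + 3)*(z - 2)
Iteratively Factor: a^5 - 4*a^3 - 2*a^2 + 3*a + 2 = (a - 1)*(a^4 + a^3 - 3*a^2 - 5*a - 2) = (a - 1)*(a + 1)*(a^3 - 3*a - 2) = (a - 1)*(a + 1)^2*(a^2 - a - 2) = (a - 2)*(a - 1)*(a + 1)^2*(a + 1)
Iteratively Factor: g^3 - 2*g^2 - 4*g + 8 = (g + 2)*(g^2 - 4*g + 4) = (g - 2)*(g + 2)*(g - 2)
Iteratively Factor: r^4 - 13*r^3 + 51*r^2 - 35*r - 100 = (r - 5)*(r^3 - 8*r^2 + 11*r + 20) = (r - 5)*(r - 4)*(r^2 - 4*r - 5) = (r - 5)^2*(r - 4)*(r + 1)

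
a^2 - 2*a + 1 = (a - 1)^2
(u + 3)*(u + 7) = u^2 + 10*u + 21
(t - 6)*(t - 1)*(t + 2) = t^3 - 5*t^2 - 8*t + 12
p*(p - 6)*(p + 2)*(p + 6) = p^4 + 2*p^3 - 36*p^2 - 72*p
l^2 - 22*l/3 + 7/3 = (l - 7)*(l - 1/3)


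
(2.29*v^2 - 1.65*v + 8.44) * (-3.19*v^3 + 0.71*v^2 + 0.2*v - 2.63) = -7.3051*v^5 + 6.8894*v^4 - 27.6371*v^3 - 0.3603*v^2 + 6.0275*v - 22.1972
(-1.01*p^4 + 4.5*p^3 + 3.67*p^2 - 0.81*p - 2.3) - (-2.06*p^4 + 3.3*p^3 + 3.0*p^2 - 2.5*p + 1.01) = 1.05*p^4 + 1.2*p^3 + 0.67*p^2 + 1.69*p - 3.31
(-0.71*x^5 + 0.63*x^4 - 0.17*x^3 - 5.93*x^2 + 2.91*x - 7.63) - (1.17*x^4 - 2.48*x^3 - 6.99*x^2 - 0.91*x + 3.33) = -0.71*x^5 - 0.54*x^4 + 2.31*x^3 + 1.06*x^2 + 3.82*x - 10.96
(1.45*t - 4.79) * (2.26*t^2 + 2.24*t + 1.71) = 3.277*t^3 - 7.5774*t^2 - 8.2501*t - 8.1909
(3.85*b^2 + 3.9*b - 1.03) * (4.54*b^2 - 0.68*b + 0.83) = 17.479*b^4 + 15.088*b^3 - 4.1327*b^2 + 3.9374*b - 0.8549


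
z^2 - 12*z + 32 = (z - 8)*(z - 4)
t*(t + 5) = t^2 + 5*t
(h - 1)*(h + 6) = h^2 + 5*h - 6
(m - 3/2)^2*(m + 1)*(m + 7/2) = m^4 + 3*m^3/2 - 31*m^2/4 - 3*m/8 + 63/8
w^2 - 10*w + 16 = (w - 8)*(w - 2)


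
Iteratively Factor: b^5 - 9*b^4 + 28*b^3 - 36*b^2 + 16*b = (b - 2)*(b^4 - 7*b^3 + 14*b^2 - 8*b) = b*(b - 2)*(b^3 - 7*b^2 + 14*b - 8) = b*(b - 2)^2*(b^2 - 5*b + 4) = b*(b - 2)^2*(b - 1)*(b - 4)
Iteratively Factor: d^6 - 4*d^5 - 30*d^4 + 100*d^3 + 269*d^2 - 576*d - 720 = (d - 4)*(d^5 - 30*d^3 - 20*d^2 + 189*d + 180) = (d - 4)*(d - 3)*(d^4 + 3*d^3 - 21*d^2 - 83*d - 60) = (d - 4)*(d - 3)*(d + 3)*(d^3 - 21*d - 20) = (d - 5)*(d - 4)*(d - 3)*(d + 3)*(d^2 + 5*d + 4) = (d - 5)*(d - 4)*(d - 3)*(d + 1)*(d + 3)*(d + 4)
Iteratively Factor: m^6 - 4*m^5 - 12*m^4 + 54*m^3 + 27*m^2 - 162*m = (m + 3)*(m^5 - 7*m^4 + 9*m^3 + 27*m^2 - 54*m) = (m + 2)*(m + 3)*(m^4 - 9*m^3 + 27*m^2 - 27*m) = (m - 3)*(m + 2)*(m + 3)*(m^3 - 6*m^2 + 9*m) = m*(m - 3)*(m + 2)*(m + 3)*(m^2 - 6*m + 9) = m*(m - 3)^2*(m + 2)*(m + 3)*(m - 3)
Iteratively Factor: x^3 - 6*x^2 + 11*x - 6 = (x - 3)*(x^2 - 3*x + 2) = (x - 3)*(x - 1)*(x - 2)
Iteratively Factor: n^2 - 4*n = (n)*(n - 4)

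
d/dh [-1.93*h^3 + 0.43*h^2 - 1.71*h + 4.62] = -5.79*h^2 + 0.86*h - 1.71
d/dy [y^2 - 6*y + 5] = 2*y - 6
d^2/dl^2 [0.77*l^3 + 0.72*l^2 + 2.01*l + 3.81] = 4.62*l + 1.44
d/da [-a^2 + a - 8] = 1 - 2*a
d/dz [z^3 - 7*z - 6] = 3*z^2 - 7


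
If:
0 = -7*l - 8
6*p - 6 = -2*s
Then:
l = -8/7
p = 1 - s/3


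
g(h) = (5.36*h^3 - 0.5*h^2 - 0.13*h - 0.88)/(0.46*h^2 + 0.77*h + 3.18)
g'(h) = (-0.92*h - 0.77)*(5.36*h^3 - 0.5*h^2 - 0.13*h - 0.88)/(0.46*h^2 + 0.77*h + 3.18)^2 + (16.08*h^2 - 1.0*h - 0.13)/(0.46*h^2 + 0.77*h + 3.18) = (2.4656*h^4 + 8.2544*h^3 + 50.8092*h^2 - 2.3704*h + 0.2642)/(0.2116*h^4 + 0.7084*h^3 + 3.5185*h^2 + 4.8972*h + 10.1124)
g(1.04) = 1.00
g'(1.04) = 3.24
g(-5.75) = -74.18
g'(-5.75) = 14.47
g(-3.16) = -32.69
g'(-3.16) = 17.55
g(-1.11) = -3.00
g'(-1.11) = 6.93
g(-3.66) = -41.37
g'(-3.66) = 17.09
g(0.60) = 0.01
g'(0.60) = 1.33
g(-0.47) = -0.51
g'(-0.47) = 1.39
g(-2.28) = -17.48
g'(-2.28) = 16.39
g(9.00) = 81.59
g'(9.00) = 11.72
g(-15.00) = -191.33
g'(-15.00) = 11.98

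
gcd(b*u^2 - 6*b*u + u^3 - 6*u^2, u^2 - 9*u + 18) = u - 6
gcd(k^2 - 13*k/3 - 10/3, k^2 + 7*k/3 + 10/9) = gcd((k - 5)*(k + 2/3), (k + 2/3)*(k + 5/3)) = k + 2/3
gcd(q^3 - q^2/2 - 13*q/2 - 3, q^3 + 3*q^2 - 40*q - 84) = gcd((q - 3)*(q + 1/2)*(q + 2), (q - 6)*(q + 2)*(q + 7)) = q + 2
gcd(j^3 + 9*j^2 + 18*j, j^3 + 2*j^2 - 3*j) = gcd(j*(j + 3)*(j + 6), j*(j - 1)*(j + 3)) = j^2 + 3*j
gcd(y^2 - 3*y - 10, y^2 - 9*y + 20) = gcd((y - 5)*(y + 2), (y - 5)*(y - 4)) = y - 5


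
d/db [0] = 0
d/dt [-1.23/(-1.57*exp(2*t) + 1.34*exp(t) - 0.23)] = (1.6482 - 3.8622*exp(t))*exp(t)/(1.57*exp(2*t) - 1.34*exp(t) + 0.23)^2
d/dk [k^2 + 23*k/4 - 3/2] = 2*k + 23/4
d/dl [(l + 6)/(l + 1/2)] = -22/(2*l + 1)^2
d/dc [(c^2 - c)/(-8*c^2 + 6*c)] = -1/(32*c^2 - 48*c + 18)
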